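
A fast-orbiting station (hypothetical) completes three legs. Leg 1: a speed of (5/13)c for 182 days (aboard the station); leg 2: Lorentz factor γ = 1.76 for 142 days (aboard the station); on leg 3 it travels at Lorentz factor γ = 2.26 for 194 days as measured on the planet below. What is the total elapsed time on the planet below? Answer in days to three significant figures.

Leg 1: γ = 1/√(1 − (5/13)²) = 13/12 ≈ 1.083; Δt_1 = 1.083 × 182 = 197.2 days.
Leg 2: γ = 1.76; Δt_2 = 1.760 × 142 = 249.9 days.
Leg 3: 194 days is already measured on the planet below.
Total: 197.2 + 249.9 + 194.0 days.

Δt = 641 days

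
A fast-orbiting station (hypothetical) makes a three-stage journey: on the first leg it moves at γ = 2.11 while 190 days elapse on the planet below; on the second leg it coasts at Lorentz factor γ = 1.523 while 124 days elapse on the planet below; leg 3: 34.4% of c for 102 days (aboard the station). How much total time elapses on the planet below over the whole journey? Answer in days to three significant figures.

Δt = 423 days

Leg 1: 190 days is already measured on the planet below.
Leg 2: 124 days is already measured on the planet below.
Leg 3: β = 0.344; γ = 1/√(1 − 0.344²) = 1/√0.8817 = 1.065; Δt_3 = 1.065 × 102 = 108.6 days.
Total: 190.0 + 124.0 + 108.6 days.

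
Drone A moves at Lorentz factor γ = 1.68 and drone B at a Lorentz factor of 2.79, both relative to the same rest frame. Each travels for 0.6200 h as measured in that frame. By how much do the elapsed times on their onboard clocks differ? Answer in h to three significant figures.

|τ_A − τ_B| = 0.147 h

A: γ = 1.68; τ_A = 0.6200/1.680 = 0.3690 h.
B: γ = 2.79; τ_B = 0.6200/2.790 = 0.2222 h.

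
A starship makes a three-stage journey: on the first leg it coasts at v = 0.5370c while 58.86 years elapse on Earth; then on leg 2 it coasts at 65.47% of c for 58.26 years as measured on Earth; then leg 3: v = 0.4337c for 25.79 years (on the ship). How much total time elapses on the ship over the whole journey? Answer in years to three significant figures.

τ = 119 years

Leg 1: γ = 1/√(1 − 0.5370²) = 1/√0.7116 = 1.185; τ_1 = 58.86/1.185 = 49.65 years.
Leg 2: β = 0.6547; γ = 1/√(1 − 0.6547²) = 1/√0.5714 = 1.323; τ_2 = 58.26/1.323 = 44.04 years.
Leg 3: 25.79 years is already measured on the ship.
Total: 49.65 + 44.04 + 25.79 years.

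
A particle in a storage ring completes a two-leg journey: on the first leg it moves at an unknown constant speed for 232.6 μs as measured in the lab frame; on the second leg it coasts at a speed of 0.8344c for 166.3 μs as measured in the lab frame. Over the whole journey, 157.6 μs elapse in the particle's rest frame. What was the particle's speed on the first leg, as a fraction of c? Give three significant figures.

Leg 1: speed unknown; τ_1 = 232.6/γ_1.
Leg 2: γ = 1/√(1 − 0.8344²) = 1/√0.3038 = 1.814; τ_2 = 166.3/1.814 = 91.66 μs.
Total proper time: τ_1 + 91.66 = 157.6, so τ_1 = 157.6 − 91.66 = 65.94 μs.
γ_1 = 232.6/65.94 = 3.527; β = √(1 − 1/γ²) = √0.9196.

β = 0.959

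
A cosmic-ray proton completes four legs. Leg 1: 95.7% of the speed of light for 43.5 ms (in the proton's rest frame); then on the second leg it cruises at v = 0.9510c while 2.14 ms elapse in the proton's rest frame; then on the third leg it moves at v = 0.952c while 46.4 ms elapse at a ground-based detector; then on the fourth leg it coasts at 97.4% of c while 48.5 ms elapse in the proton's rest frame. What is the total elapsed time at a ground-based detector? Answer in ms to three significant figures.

Δt = 417 ms

Leg 1: β = 0.957; γ = 1/√(1 − 0.957²) = 1/√0.08415 = 3.447; Δt_1 = 3.447 × 43.5 = 150.0 ms.
Leg 2: γ = 1/√(1 − 0.9510²) = 1/√0.09560 = 3.234; Δt_2 = 3.234 × 2.14 = 6.921 ms.
Leg 3: 46.4 ms is already measured at a ground-based detector.
Leg 4: β = 0.974; γ = 1/√(1 − 0.974²) = 1/√0.05132 = 4.414; Δt_4 = 4.414 × 48.5 = 214.1 ms.
Total: 150.0 + 6.921 + 46.40 + 214.1 ms.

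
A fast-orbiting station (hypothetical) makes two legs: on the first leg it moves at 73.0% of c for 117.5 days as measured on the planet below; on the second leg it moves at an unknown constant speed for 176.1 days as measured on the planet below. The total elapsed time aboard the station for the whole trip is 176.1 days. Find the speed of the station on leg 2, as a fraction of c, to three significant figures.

β = 0.839

Leg 1: β = 0.730; γ = 1/√(1 − 0.730²) = 1/√0.4671 = 1.463; τ_1 = 117.5/1.463 = 80.31 days.
Leg 2: speed unknown; τ_2 = 176.1/γ_2.
Total proper time: 80.31 + τ_2 = 176.1, so τ_2 = 176.1 − 80.31 = 95.79 days.
γ_2 = 176.1/95.79 = 1.838; β = √(1 − 1/γ²) = √0.7041.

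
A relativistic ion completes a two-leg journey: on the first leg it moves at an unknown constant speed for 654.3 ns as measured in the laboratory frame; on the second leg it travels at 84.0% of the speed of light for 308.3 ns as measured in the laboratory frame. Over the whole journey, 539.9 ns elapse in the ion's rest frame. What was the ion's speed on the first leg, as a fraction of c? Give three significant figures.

Leg 1: speed unknown; τ_1 = 654.3/γ_1.
Leg 2: β = 0.840; γ = 1/√(1 − 0.840²) = 1/√0.2944 = 1.843; τ_2 = 308.3/1.843 = 167.3 ns.
Total proper time: τ_1 + 167.3 = 539.9, so τ_1 = 539.9 − 167.3 = 372.6 ns.
γ_1 = 654.3/372.6 = 1.756; β = √(1 − 1/γ²) = √0.6757.

β = 0.822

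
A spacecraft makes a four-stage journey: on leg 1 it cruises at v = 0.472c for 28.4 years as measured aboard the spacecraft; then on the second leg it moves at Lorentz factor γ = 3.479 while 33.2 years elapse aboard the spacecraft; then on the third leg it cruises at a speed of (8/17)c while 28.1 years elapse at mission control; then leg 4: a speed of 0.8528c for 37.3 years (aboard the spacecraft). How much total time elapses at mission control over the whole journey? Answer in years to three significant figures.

Leg 1: γ = 1/√(1 − 0.472²) = 1/√0.7772 = 1.134; Δt_1 = 1.134 × 28.4 = 32.21 years.
Leg 2: γ = 3.479; Δt_2 = 3.479 × 33.2 = 115.5 years.
Leg 3: 28.1 years is already measured at mission control.
Leg 4: γ = 1/√(1 − 0.8528²) = 1/√0.2727 = 1.915; Δt_4 = 1.915 × 37.3 = 71.42 years.
Total: 32.21 + 115.5 + 28.10 + 71.42 years.

Δt = 247 years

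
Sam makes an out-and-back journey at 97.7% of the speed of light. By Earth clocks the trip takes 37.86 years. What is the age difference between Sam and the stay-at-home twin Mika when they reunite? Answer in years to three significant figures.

β = 0.977; γ = 1/√(1 − 0.977²) = 1/√0.04547 = 4.690
Sam's elapsed proper time: τ = 37.86/4.690 = 8.073 years.
Age gap = Δt − τ = 37.86 − 8.073 years.

Δt − τ = 29.8 years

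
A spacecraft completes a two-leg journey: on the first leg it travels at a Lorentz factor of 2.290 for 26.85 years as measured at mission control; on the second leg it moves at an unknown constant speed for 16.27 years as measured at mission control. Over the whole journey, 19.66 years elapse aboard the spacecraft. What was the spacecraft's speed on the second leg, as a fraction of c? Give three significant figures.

Leg 1: γ = 2.290; τ_1 = 26.85/2.290 = 11.72 years.
Leg 2: speed unknown; τ_2 = 16.27/γ_2.
Total proper time: 11.72 + τ_2 = 19.66, so τ_2 = 19.66 − 11.72 = 7.935 years.
γ_2 = 16.27/7.935 = 2.050; β = √(1 − 1/γ²) = √0.7621.

β = 0.873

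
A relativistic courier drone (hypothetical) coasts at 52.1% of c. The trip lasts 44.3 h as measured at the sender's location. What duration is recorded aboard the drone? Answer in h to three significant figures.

τ = 37.8 h

β = 0.521; γ = 1/√(1 − 0.521²) = 1/√0.7286 = 1.172
The interval measured at the sender's location is the dilated one; the clock aboard the drone measures the proper time τ = Δt/γ = 44.3/1.172 h.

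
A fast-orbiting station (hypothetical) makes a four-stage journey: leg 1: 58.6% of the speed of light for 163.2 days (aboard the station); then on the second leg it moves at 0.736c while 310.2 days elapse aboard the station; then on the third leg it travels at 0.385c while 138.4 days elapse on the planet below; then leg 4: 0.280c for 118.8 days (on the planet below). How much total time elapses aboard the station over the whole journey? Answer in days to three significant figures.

Leg 1: 163.2 days is already measured aboard the station.
Leg 2: 310.2 days is already measured aboard the station.
Leg 3: γ = 1/√(1 − 0.385²) = 1/√0.8518 = 1.084; τ_3 = 138.4/1.084 = 127.7 days.
Leg 4: γ = 1/√(1 − 0.280²) = 25/24 ≈ 1.042; τ_4 = 118.8/1.042 = 114.0 days.
Total: 163.2 + 310.2 + 127.7 + 114.0 days.

τ = 715 days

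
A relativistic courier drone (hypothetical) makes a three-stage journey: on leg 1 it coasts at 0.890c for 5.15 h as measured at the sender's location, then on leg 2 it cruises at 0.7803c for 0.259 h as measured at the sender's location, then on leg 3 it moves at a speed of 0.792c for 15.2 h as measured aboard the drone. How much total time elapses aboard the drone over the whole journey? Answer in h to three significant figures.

Leg 1: γ = 1/√(1 − 0.890²) = 1/√0.2079 = 2.193; τ_1 = 5.15/2.193 = 2.348 h.
Leg 2: γ = 1/√(1 − 0.7803²) = 1/√0.3911 = 1.599; τ_2 = 0.259/1.599 = 0.1620 h.
Leg 3: 15.2 h is already measured aboard the drone.
Total: 2.348 + 0.1620 + 15.20 h.

τ = 17.7 h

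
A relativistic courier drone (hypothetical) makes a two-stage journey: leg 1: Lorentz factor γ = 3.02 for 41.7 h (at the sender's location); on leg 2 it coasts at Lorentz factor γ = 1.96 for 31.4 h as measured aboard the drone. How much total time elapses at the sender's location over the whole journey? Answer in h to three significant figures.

Leg 1: 41.7 h is already measured at the sender's location.
Leg 2: γ = 1.96; Δt_2 = 1.960 × 31.4 = 61.54 h.
Total: 41.70 + 61.54 h.

Δt = 103 h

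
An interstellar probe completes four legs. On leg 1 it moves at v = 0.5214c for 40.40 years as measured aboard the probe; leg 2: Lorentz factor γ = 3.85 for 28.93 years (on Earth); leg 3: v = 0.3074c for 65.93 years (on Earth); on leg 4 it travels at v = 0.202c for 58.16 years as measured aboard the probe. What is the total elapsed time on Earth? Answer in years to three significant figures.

Δt = 202 years

Leg 1: γ = 1/√(1 − 0.5214²) = 1/√0.7281 = 1.172; Δt_1 = 1.172 × 40.40 = 47.34 years.
Leg 2: 28.93 years is already measured on Earth.
Leg 3: 65.93 years is already measured on Earth.
Leg 4: γ = 1/√(1 − 0.202²) = 1/√0.9592 = 1.021; Δt_4 = 1.021 × 58.16 = 59.38 years.
Total: 47.34 + 28.93 + 65.93 + 59.38 years.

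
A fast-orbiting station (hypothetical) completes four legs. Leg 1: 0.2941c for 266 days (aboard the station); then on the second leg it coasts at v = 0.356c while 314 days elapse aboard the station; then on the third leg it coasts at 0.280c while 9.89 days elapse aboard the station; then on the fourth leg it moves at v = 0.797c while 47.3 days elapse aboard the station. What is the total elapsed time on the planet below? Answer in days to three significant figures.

Leg 1: γ = 1/√(1 − 0.2941²) = 1/√0.9135 = 1.046; Δt_1 = 1.046 × 266 = 278.3 days.
Leg 2: γ = 1/√(1 − 0.356²) = 1/√0.8733 = 1.070; Δt_2 = 1.070 × 314 = 336.0 days.
Leg 3: γ = 1/√(1 − 0.280²) = 25/24 ≈ 1.042; Δt_3 = 1.042 × 9.89 = 10.30 days.
Leg 4: γ = 1/√(1 − 0.797²) = 1/√0.3648 = 1.656; Δt_4 = 1.656 × 47.3 = 78.31 days.
Total: 278.3 + 336.0 + 10.30 + 78.31 days.

Δt = 703 days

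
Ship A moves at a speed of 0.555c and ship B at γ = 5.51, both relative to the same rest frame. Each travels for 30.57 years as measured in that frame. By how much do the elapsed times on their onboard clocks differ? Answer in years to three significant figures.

A: γ = 1/√(1 − 0.555²) = 1/√0.6920 = 1.202; τ_A = 30.57/1.202 = 25.43 years.
B: γ = 5.51; τ_B = 30.57/5.510 = 5.548 years.

|τ_A − τ_B| = 19.9 years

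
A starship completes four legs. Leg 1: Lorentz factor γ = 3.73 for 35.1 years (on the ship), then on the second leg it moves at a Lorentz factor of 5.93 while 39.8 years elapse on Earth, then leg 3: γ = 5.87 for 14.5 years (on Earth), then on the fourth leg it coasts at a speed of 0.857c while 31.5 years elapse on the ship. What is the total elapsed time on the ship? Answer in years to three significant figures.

τ = 75.8 years

Leg 1: 35.1 years is already measured on the ship.
Leg 2: γ = 5.93; τ_2 = 39.8/5.930 = 6.712 years.
Leg 3: γ = 5.87; τ_3 = 14.5/5.870 = 2.470 years.
Leg 4: 31.5 years is already measured on the ship.
Total: 35.10 + 6.712 + 2.470 + 31.50 years.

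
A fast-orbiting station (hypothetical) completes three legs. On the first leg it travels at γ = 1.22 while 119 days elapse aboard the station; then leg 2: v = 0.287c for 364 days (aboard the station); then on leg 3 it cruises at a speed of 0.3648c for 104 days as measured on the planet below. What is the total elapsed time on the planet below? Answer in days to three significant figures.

Leg 1: γ = 1.22; Δt_1 = 1.220 × 119 = 145.2 days.
Leg 2: γ = 1/√(1 − 0.287²) = 1/√0.9176 = 1.044; Δt_2 = 1.044 × 364 = 380.0 days.
Leg 3: 104 days is already measured on the planet below.
Total: 145.2 + 380.0 + 104.0 days.

Δt = 629 days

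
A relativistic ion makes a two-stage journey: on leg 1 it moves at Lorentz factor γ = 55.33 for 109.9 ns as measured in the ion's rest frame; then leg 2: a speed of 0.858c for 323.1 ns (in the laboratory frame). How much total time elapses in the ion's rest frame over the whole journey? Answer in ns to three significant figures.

τ = 276 ns

Leg 1: 109.9 ns is already measured in the ion's rest frame.
Leg 2: γ = 1/√(1 − 0.858²) = 1/√0.2638 = 1.947; τ_2 = 323.1/1.947 = 166.0 ns.
Total: 109.9 + 166.0 ns.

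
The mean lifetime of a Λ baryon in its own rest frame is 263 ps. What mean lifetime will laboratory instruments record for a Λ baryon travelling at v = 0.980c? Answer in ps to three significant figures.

Δt = 1320 ps

γ = 1/√(1 − 0.980²) = 1/√0.03960 = 5.025
The rest-frame lifetime is the proper time; the lab measures the dilated interval Δt = γτ₀ = 5.025 × 263 ps.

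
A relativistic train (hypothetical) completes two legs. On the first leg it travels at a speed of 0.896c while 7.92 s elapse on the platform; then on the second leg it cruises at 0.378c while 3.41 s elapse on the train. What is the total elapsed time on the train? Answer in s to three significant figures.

Leg 1: γ = 1/√(1 − 0.896²) = 1/√0.1972 = 2.252; τ_1 = 7.92/2.252 = 3.517 s.
Leg 2: 3.41 s is already measured on the train.
Total: 3.517 + 3.410 s.

τ = 6.93 s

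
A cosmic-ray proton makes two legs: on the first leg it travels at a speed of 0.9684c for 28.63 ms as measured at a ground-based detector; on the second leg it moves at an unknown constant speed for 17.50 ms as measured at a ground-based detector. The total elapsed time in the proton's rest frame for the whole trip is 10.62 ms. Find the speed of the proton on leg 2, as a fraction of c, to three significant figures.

β = 0.980

Leg 1: γ = 1/√(1 − 0.9684²) = 1/√0.06220 = 4.010; τ_1 = 28.63/4.010 = 7.140 ms.
Leg 2: speed unknown; τ_2 = 17.50/γ_2.
Total proper time: 7.140 + τ_2 = 10.62, so τ_2 = 10.62 − 7.140 = 3.480 ms.
γ_2 = 17.50/3.480 = 5.029; β = √(1 − 1/γ²) = √0.9605.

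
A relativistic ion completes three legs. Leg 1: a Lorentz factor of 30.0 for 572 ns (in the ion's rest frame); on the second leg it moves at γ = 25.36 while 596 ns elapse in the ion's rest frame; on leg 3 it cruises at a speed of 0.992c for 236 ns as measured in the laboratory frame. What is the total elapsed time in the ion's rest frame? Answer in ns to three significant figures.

Leg 1: 572 ns is already measured in the ion's rest frame.
Leg 2: 596 ns is already measured in the ion's rest frame.
Leg 3: γ = 1/√(1 − 0.992²) = 1/√0.01594 = 7.922; τ_3 = 236/7.922 = 29.79 ns.
Total: 572.0 + 596.0 + 29.79 ns.

τ = 1200 ns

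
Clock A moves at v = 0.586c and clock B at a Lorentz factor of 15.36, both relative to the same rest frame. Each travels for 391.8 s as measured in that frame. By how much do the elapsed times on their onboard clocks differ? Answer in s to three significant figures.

|τ_A − τ_B| = 292 s

A: γ = 1/√(1 − 0.586²) = 1/√0.6566 = 1.234; τ_A = 391.8/1.234 = 317.5 s.
B: γ = 15.36; τ_B = 391.8/15.36 = 25.51 s.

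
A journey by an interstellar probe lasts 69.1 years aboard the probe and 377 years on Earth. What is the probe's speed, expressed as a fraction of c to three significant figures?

v = 0.983c

The proper time is measured aboard the probe (both events occur at the probe's location); Δt is measured on Earth. γ = Δt/τ = 377/69.1 = 5.456.
β = √(1 − 1/γ²) = √(1 − 0.03359) = √0.9664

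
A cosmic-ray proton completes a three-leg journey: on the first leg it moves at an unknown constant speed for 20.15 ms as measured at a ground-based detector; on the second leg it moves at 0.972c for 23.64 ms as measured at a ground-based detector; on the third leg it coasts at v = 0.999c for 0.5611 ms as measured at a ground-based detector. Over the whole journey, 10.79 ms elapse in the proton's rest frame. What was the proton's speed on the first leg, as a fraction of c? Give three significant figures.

Leg 1: speed unknown; τ_1 = 20.15/γ_1.
Leg 2: γ = 1/√(1 − 0.972²) = 1/√0.05522 = 4.256; τ_2 = 23.64/4.256 = 5.555 ms.
Leg 3: γ = 1/√(1 − 0.999²) = 1/√0.001999 = 22.37; τ_3 = 0.5611/22.37 = 0.02509 ms.
Total proper time: τ_1 + 5.555 + 0.02509 = 10.79, so τ_1 = 10.79 − 5.580 = 5.210 ms.
γ_1 = 20.15/5.210 = 3.868; β = √(1 − 1/γ²) = √0.9331.

β = 0.966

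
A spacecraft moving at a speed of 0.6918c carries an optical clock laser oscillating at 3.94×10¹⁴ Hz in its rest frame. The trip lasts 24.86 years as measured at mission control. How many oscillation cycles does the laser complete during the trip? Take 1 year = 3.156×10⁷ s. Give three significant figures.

γ = 1/√(1 − 0.6918²) = 1/√0.5214 = 1.385
The oscillator's own cycle count is N = f × τ where τ is the proper time aboard the spacecraft. τ = Δt/γ = 24.86/1.385 = 17.95 years = 5.665×10⁸ s.
N = 3.94×10¹⁴ × 5.665×10⁸ = 2.232×10²³.

N = 2.23×10²³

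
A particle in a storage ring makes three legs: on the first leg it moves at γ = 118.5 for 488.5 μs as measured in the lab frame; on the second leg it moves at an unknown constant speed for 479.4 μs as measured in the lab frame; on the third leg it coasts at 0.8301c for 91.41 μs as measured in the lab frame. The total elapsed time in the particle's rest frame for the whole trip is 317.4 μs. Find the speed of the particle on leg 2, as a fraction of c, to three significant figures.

β = 0.837

Leg 1: γ = 118.5; τ_1 = 488.5/118.5 = 4.122 μs.
Leg 2: speed unknown; τ_2 = 479.4/γ_2.
Leg 3: γ = 1/√(1 − 0.8301²) = 1/√0.3109 = 1.793; τ_3 = 91.41/1.793 = 50.97 μs.
Total proper time: 4.122 + τ_2 + 50.97 = 317.4, so τ_2 = 317.4 − 55.09 = 262.3 μs.
γ_2 = 479.4/262.3 = 1.828; β = √(1 − 1/γ²) = √0.7006.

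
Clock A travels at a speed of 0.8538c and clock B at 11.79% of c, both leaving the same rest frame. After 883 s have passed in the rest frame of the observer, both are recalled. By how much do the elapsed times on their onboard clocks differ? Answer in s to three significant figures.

A: γ = 1/√(1 − 0.8538²) = 1/√0.2710 = 1.921; τ_A = 883/1.921 = 459.7 s.
B: β = 0.1179; γ = 1/√(1 − 0.1179²) = 1/√0.9861 = 1.007; τ_B = 883/1.007 = 876.8 s.

|τ_A − τ_B| = 417 s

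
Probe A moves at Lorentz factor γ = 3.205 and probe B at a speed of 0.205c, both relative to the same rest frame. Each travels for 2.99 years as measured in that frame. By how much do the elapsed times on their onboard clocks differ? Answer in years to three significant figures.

A: γ = 3.205; τ_A = 2.99/3.205 = 0.9329 years.
B: γ = 1/√(1 − 0.205²) = 1/√0.9580 = 1.022; τ_B = 2.99/1.022 = 2.926 years.

|τ_A − τ_B| = 1.99 years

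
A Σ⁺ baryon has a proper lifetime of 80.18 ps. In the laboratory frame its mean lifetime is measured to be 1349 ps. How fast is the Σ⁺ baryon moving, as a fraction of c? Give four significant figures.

γ = Δt/τ₀ = 1349/80.18 = 16.82
β = √(1 − 1/γ²) = √(1 − 0.003533) = √0.9965

v = 0.9982c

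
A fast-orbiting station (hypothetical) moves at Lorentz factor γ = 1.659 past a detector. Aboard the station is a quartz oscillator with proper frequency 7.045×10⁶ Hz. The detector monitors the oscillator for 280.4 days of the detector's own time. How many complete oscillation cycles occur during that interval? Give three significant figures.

γ = 1.659
During 280.4 days of lab time, the oscillator's proper time advances by τ = Δt/γ = 280.4/1.659 = 169.0 days = 1.460×10⁷ s.
N = f × τ = 7.045×10⁶ × 1.460×10⁷ = 1.029×10¹⁴.

N = 1.03×10¹⁴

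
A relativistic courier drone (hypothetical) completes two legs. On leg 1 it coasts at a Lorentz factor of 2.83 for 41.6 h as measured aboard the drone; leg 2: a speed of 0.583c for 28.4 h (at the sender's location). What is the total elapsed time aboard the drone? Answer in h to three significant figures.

τ = 64.7 h

Leg 1: 41.6 h is already measured aboard the drone.
Leg 2: γ = 1/√(1 − 0.583²) = 1/√0.6601 = 1.231; τ_2 = 28.4/1.231 = 23.07 h.
Total: 41.60 + 23.07 h.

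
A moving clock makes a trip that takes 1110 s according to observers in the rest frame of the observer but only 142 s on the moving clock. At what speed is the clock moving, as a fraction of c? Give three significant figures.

The proper time is measured on the moving clock (both events occur at the clock's location); Δt is measured in the rest frame of the observer. γ = Δt/τ = 1110/142 = 7.817.
β = √(1 − 1/γ²) = √(1 − 0.01637) = √0.9836

β = 0.992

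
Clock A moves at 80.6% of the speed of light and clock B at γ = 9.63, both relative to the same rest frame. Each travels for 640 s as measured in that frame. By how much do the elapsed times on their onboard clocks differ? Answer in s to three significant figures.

A: β = 0.806; γ = 1/√(1 − 0.806²) = 1/√0.3504 = 1.689; τ_A = 640/1.689 = 378.8 s.
B: γ = 9.63; τ_B = 640/9.630 = 66.46 s.

|τ_A − τ_B| = 312 s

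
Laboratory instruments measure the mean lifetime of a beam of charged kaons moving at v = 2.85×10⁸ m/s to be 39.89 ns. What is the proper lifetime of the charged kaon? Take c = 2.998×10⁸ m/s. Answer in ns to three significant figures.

τ₀ = 12.4 ns

β = 2.85×10⁸/2.998×10⁸ = 0.9506; γ = 1/√(1 − 0.9506²) = 3.223
The lab-frame lifetime is the dilated interval; the proper lifetime is τ₀ = Δt/γ = 39.89/3.223 ns.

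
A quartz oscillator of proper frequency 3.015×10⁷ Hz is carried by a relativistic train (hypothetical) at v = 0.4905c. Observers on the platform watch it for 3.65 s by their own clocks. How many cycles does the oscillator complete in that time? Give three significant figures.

γ = 1/√(1 − 0.4905²) = 1/√0.7594 = 1.148
During 3.65 s of lab time, the oscillator's proper time advances by τ = Δt/γ = 3.65/1.148 = 3.181 s = 3.181×10⁰ s.
N = f × τ = 3.015×10⁷ × 3.181×10⁰ = 9.590×10⁷.

N = 9.59×10⁷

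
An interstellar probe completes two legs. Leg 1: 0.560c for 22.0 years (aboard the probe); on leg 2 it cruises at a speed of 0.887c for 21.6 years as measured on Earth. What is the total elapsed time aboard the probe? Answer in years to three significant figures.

Leg 1: 22.0 years is already measured aboard the probe.
Leg 2: γ = 1/√(1 − 0.887²) = 1/√0.2132 = 2.166; τ_2 = 21.6/2.166 = 9.974 years.
Total: 22.00 + 9.974 years.

τ = 32.0 years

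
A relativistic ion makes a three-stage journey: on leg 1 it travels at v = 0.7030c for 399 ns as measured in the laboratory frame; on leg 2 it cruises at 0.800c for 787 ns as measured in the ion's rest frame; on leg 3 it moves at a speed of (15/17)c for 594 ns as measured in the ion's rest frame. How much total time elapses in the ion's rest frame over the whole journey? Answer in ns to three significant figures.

Leg 1: γ = 1/√(1 − 0.7030²) = 1/√0.5058 = 1.406; τ_1 = 399/1.406 = 283.8 ns.
Leg 2: 787 ns is already measured in the ion's rest frame.
Leg 3: 594 ns is already measured in the ion's rest frame.
Total: 283.8 + 787.0 + 594.0 ns.

τ = 1660 ns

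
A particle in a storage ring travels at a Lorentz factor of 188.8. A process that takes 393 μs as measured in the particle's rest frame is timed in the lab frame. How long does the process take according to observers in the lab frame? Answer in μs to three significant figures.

γ = 188.8
The interval measured in the particle's rest frame is the proper time (both events occur at the same place in that frame); the lab-frame interval is Δt = γτ = 188.8 × 393 μs.

Δt = 7.42×10⁴ μs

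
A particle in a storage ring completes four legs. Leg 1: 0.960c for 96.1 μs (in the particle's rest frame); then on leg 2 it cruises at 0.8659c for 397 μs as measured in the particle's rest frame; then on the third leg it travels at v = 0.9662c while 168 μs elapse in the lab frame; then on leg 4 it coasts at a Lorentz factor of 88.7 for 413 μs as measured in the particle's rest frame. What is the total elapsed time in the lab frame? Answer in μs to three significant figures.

Leg 1: γ = 1/√(1 − 0.960²) = 25/7 ≈ 3.571; Δt_1 = 3.571 × 96.1 = 343.2 μs.
Leg 2: γ = 1/√(1 − 0.8659²) = 1/√0.2502 = 1.999; Δt_2 = 1.999 × 397 = 793.7 μs.
Leg 3: 168 μs is already measured in the lab frame.
Leg 4: γ = 88.7; Δt_4 = 88.70 × 413 = 3.663×10⁴ μs.
Total: 343.2 + 793.7 + 168.0 + 3.663×10⁴ μs.

Δt = 3.79×10⁴ μs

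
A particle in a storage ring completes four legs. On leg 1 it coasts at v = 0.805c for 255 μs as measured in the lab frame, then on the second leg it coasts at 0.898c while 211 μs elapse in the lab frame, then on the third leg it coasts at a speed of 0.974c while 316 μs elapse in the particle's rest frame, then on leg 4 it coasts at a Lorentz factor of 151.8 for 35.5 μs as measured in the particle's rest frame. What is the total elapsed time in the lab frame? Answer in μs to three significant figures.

Leg 1: 255 μs is already measured in the lab frame.
Leg 2: 211 μs is already measured in the lab frame.
Leg 3: γ = 1/√(1 − 0.974²) = 1/√0.05132 = 4.414; Δt_3 = 4.414 × 316 = 1395 μs.
Leg 4: γ = 151.8; Δt_4 = 151.8 × 35.5 = 5389 μs.
Total: 255.0 + 211.0 + 1395 + 5389 μs.

Δt = 7250 μs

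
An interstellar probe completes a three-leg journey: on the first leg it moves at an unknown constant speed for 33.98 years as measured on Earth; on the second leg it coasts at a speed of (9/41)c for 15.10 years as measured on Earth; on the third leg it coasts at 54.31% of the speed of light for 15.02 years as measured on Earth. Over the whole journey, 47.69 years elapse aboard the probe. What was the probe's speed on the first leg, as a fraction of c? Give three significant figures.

β = 0.801

Leg 1: speed unknown; τ_1 = 33.98/γ_1.
Leg 2: γ = 1/√(1 − (9/41)²) = 41/40 = 1.025; τ_2 = 15.10/1.025 = 14.73 years.
Leg 3: β = 0.5431; γ = 1/√(1 − 0.5431²) = 1/√0.7050 = 1.191; τ_3 = 15.02/1.191 = 12.61 years.
Total proper time: τ_1 + 14.73 + 12.61 = 47.69, so τ_1 = 47.69 − 27.34 = 20.35 years.
γ_1 = 33.98/20.35 = 1.670; β = √(1 − 1/γ²) = √0.6415.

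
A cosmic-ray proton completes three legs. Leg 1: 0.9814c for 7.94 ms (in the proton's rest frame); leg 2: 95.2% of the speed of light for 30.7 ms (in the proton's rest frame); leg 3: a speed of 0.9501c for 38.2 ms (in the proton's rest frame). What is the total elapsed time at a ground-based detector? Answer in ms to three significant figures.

Leg 1: γ = 1/√(1 − 0.9814²) = 1/√0.03685 = 5.209; Δt_1 = 5.209 × 7.94 = 41.36 ms.
Leg 2: β = 0.952; γ = 1/√(1 − 0.952²) = 1/√0.09370 = 3.267; Δt_2 = 3.267 × 30.7 = 100.3 ms.
Leg 3: γ = 1/√(1 − 0.9501²) = 1/√0.09731 = 3.206; Δt_3 = 3.206 × 38.2 = 122.5 ms.
Total: 41.36 + 100.3 + 122.5 ms.

Δt = 264 ms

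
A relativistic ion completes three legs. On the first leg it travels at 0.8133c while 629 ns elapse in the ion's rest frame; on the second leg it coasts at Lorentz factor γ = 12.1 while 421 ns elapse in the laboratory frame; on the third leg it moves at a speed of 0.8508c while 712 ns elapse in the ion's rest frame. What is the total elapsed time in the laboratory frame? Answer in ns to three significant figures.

Leg 1: γ = 1/√(1 − 0.8133²) = 1/√0.3385 = 1.719; Δt_1 = 1.719 × 629 = 1081 ns.
Leg 2: 421 ns is already measured in the laboratory frame.
Leg 3: γ = 1/√(1 − 0.8508²) = 1/√0.2761 = 1.903; Δt_3 = 1.903 × 712 = 1355 ns.
Total: 1081 + 421.0 + 1355 ns.

Δt = 2860 ns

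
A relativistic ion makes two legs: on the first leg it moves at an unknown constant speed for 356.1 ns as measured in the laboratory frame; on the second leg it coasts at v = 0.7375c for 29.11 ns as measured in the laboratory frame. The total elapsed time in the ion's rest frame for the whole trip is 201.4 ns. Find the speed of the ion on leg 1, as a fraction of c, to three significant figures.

β = 0.860

Leg 1: speed unknown; τ_1 = 356.1/γ_1.
Leg 2: γ = 1/√(1 − 0.7375²) = 1/√0.4561 = 1.481; τ_2 = 29.11/1.481 = 19.66 ns.
Total proper time: τ_1 + 19.66 = 201.4, so τ_1 = 201.4 − 19.66 = 181.7 ns.
γ_1 = 356.1/181.7 = 1.959; β = √(1 − 1/γ²) = √0.7395.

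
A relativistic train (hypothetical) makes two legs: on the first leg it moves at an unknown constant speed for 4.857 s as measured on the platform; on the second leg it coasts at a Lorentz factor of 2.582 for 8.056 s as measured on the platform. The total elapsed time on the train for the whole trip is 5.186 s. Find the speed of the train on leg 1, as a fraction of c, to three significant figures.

Leg 1: speed unknown; τ_1 = 4.857/γ_1.
Leg 2: γ = 2.582; τ_2 = 8.056/2.582 = 3.120 s.
Total proper time: τ_1 + 3.120 = 5.186, so τ_1 = 5.186 − 3.120 = 2.066 s.
γ_1 = 4.857/2.066 = 2.351; β = √(1 − 1/γ²) = √0.8191.

β = 0.905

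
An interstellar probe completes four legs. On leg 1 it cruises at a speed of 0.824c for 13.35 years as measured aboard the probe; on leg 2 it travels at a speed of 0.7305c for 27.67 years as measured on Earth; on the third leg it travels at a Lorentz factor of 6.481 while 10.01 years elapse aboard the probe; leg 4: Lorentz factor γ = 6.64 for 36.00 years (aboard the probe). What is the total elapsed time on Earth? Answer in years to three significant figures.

Δt = 355 years

Leg 1: γ = 1/√(1 − 0.824²) = 1/√0.3210 = 1.765; Δt_1 = 1.765 × 13.35 = 23.56 years.
Leg 2: 27.67 years is already measured on Earth.
Leg 3: γ = 6.481; Δt_3 = 6.481 × 10.01 = 64.87 years.
Leg 4: γ = 6.64; Δt_4 = 6.640 × 36.00 = 239.0 years.
Total: 23.56 + 27.67 + 64.87 + 239.0 years.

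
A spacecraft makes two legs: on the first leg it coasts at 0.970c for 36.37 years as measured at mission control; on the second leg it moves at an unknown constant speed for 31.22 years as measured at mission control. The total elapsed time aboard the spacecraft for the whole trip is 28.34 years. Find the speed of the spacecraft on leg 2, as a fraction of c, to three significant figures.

β = 0.781

Leg 1: γ = 1/√(1 − 0.970²) = 1/√0.05910 = 4.113; τ_1 = 36.37/4.113 = 8.842 years.
Leg 2: speed unknown; τ_2 = 31.22/γ_2.
Total proper time: 8.842 + τ_2 = 28.34, so τ_2 = 28.34 − 8.842 = 19.50 years.
γ_2 = 31.22/19.50 = 1.601; β = √(1 − 1/γ²) = √0.6099.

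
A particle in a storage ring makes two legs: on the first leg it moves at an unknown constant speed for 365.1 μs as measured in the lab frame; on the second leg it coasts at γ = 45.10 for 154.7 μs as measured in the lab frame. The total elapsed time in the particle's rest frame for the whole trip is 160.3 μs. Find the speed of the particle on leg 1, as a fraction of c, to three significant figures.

β = 0.903

Leg 1: speed unknown; τ_1 = 365.1/γ_1.
Leg 2: γ = 45.10; τ_2 = 154.7/45.10 = 3.430 μs.
Total proper time: τ_1 + 3.430 = 160.3, so τ_1 = 160.3 − 3.430 = 156.9 μs.
γ_1 = 365.1/156.9 = 2.327; β = √(1 − 1/γ²) = √0.8154.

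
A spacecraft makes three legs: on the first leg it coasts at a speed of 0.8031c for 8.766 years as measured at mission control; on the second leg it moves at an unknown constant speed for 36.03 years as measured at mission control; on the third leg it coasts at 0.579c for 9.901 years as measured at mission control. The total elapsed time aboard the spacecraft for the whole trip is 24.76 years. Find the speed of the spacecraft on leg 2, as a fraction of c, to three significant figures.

β = 0.948

Leg 1: γ = 1/√(1 − 0.8031²) = 1/√0.3550 = 1.678; τ_1 = 8.766/1.678 = 5.223 years.
Leg 2: speed unknown; τ_2 = 36.03/γ_2.
Leg 3: γ = 1/√(1 − 0.579²) = 1/√0.6648 = 1.227; τ_3 = 9.901/1.227 = 8.073 years.
Total proper time: 5.223 + τ_2 + 8.073 = 24.76, so τ_2 = 24.76 − 13.30 = 11.46 years.
γ_2 = 36.03/11.46 = 3.143; β = √(1 − 1/γ²) = √0.8988.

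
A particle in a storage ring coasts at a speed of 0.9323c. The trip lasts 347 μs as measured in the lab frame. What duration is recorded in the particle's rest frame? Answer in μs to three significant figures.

τ = 126 μs

γ = 1/√(1 − 0.9323²) = 1/√0.1308 = 2.765
The interval measured in the lab frame is the dilated one; the clock in the particle's rest frame measures the proper time τ = Δt/γ = 347/2.765 μs.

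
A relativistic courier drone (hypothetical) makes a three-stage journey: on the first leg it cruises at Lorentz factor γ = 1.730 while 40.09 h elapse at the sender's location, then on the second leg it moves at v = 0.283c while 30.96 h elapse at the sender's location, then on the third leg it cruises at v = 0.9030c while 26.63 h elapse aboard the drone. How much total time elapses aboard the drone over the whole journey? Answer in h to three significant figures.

τ = 79.5 h

Leg 1: γ = 1.730; τ_1 = 40.09/1.730 = 23.17 h.
Leg 2: γ = 1/√(1 − 0.283²) = 1/√0.9199 = 1.043; τ_2 = 30.96/1.043 = 29.69 h.
Leg 3: 26.63 h is already measured aboard the drone.
Total: 23.17 + 29.69 + 26.63 h.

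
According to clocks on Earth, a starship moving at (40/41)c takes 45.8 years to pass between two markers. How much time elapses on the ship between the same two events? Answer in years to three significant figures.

γ = 1/√(1 − (40/41)²) = 41/9 ≈ 4.556
The interval measured on Earth is the dilated one; the clock on the ship measures the proper time τ = Δt/γ = 45.8/4.556 years.

τ = 10.1 years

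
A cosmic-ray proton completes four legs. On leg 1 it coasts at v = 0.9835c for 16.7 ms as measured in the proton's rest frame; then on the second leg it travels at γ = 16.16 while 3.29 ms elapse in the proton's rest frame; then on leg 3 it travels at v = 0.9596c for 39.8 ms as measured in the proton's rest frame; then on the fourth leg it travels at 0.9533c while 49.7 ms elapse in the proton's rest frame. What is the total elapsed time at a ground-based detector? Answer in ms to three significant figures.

Δt = 451 ms

Leg 1: γ = 1/√(1 − 0.9835²) = 1/√0.03273 = 5.528; Δt_1 = 5.528 × 16.7 = 92.31 ms.
Leg 2: γ = 16.16; Δt_2 = 16.16 × 3.29 = 53.17 ms.
Leg 3: γ = 1/√(1 − 0.9596²) = 1/√0.07917 = 3.554; Δt_3 = 3.554 × 39.8 = 141.5 ms.
Leg 4: γ = 1/√(1 − 0.9533²) = 1/√0.09122 = 3.311; Δt_4 = 3.311 × 49.7 = 164.6 ms.
Total: 92.31 + 53.17 + 141.5 + 164.6 ms.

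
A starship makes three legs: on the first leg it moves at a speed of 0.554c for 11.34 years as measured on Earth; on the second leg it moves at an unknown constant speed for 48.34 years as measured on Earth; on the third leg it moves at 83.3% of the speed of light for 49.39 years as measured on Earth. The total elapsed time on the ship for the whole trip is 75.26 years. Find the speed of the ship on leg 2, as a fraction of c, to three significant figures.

Leg 1: γ = 1/√(1 − 0.554²) = 1/√0.6931 = 1.201; τ_1 = 11.34/1.201 = 9.441 years.
Leg 2: speed unknown; τ_2 = 48.34/γ_2.
Leg 3: β = 0.833; γ = 1/√(1 − 0.833²) = 1/√0.3061 = 1.807; τ_3 = 49.39/1.807 = 27.33 years.
Total proper time: 9.441 + τ_2 + 27.33 = 75.26, so τ_2 = 75.26 − 36.77 = 38.49 years.
γ_2 = 48.34/38.49 = 1.256; β = √(1 − 1/γ²) = √0.3659.

β = 0.605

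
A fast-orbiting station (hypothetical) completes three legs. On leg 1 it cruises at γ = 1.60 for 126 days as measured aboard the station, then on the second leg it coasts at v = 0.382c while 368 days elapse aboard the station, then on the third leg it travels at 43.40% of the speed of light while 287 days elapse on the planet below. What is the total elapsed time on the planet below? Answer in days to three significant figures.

Leg 1: γ = 1.60; Δt_1 = 1.600 × 126 = 201.6 days.
Leg 2: γ = 1/√(1 − 0.382²) = 1/√0.8541 = 1.082; Δt_2 = 1.082 × 368 = 398.2 days.
Leg 3: 287 days is already measured on the planet below.
Total: 201.6 + 398.2 + 287.0 days.

Δt = 887 days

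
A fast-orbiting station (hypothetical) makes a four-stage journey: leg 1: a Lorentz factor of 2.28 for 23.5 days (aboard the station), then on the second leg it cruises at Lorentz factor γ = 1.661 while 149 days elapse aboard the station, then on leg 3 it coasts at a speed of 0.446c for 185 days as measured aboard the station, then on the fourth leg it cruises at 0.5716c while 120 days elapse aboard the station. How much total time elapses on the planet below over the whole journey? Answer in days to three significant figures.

Δt = 654 days

Leg 1: γ = 2.28; Δt_1 = 2.280 × 23.5 = 53.58 days.
Leg 2: γ = 1.661; Δt_2 = 1.661 × 149 = 247.5 days.
Leg 3: γ = 1/√(1 − 0.446²) = 1/√0.8011 = 1.117; Δt_3 = 1.117 × 185 = 206.7 days.
Leg 4: γ = 1/√(1 − 0.5716²) = 1/√0.6733 = 1.219; Δt_4 = 1.219 × 120 = 146.2 days.
Total: 53.58 + 247.5 + 206.7 + 146.2 days.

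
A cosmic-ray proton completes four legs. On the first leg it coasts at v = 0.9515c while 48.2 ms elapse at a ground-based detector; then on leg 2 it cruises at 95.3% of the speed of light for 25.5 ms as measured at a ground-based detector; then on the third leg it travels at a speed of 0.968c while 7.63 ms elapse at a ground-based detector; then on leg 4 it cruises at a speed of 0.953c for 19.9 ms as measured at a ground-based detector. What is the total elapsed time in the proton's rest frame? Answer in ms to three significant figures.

Leg 1: γ = 1/√(1 − 0.9515²) = 1/√0.09465 = 3.250; τ_1 = 48.2/3.250 = 14.83 ms.
Leg 2: β = 0.953; γ = 1/√(1 − 0.953²) = 1/√0.09179 = 3.301; τ_2 = 25.5/3.301 = 7.726 ms.
Leg 3: γ = 1/√(1 − 0.968²) = 1/√0.06298 = 3.985; τ_3 = 7.63/3.985 = 1.915 ms.
Leg 4: γ = 1/√(1 − 0.953²) = 1/√0.09179 = 3.301; τ_4 = 19.9/3.301 = 6.029 ms.
Total: 14.83 + 7.726 + 1.915 + 6.029 ms.

τ = 30.5 ms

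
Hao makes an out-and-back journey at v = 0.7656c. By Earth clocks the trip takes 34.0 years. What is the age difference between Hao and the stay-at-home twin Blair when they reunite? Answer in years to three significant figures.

Δt − τ = 12.1 years

γ = 1/√(1 − 0.7656²) = 1/√0.4139 = 1.554
Hao's elapsed proper time: τ = 34.0/1.554 = 21.87 years.
Age gap = Δt − τ = 34.0 − 21.87 years.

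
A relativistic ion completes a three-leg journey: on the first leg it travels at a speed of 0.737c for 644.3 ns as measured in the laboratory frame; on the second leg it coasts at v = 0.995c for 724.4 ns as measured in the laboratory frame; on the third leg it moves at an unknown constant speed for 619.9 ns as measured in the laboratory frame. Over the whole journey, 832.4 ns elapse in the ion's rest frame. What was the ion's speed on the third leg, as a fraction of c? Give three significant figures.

Leg 1: γ = 1/√(1 − 0.737²) = 1/√0.4568 = 1.480; τ_1 = 644.3/1.480 = 435.5 ns.
Leg 2: γ = 1/√(1 − 0.995²) = 1/√0.009975 = 10.01; τ_2 = 724.4/10.01 = 72.35 ns.
Leg 3: speed unknown; τ_3 = 619.9/γ_3.
Total proper time: 435.5 + 72.35 + τ_3 = 832.4, so τ_3 = 832.4 − 507.8 = 324.6 ns.
γ_3 = 619.9/324.6 = 1.910; β = √(1 − 1/γ²) = √0.7259.

β = 0.852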